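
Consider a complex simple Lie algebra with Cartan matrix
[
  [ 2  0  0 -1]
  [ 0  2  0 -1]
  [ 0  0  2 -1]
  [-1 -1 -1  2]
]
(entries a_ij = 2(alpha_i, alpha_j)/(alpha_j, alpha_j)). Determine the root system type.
D4

The matrix has rank 4 with 2's on the diagonal. Reading the off-diagonal entries as Dynkin edges (a single edge where a_ij = a_ji = -1; a double or triple edge where a_ij * a_ji = 2 or 3), the diagram is a chain of 2 nodes with a fork of two nodes at one end (D_4). One simple-root ordering that puts it in standard form is (alpha_1, alpha_4, alpha_3, alpha_2). So the algebra is type D_4, i.e. so(8).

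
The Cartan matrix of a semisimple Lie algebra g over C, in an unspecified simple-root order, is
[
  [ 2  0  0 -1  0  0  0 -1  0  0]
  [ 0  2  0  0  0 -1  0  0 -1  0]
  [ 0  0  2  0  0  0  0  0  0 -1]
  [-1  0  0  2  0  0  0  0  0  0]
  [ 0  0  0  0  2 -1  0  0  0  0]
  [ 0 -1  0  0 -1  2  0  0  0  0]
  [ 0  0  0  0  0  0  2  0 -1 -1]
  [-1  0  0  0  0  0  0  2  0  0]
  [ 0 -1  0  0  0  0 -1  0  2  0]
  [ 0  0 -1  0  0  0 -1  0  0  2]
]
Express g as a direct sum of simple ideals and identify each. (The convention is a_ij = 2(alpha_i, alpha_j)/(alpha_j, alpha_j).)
The diagram associated to this matrix has two connected components: the simple roots {alpha_1, alpha_4, alpha_8} form a chain of 3 nodes with single edges (A_3), and {alpha_2, alpha_3, alpha_5, alpha_6, alpha_7, alpha_9, alpha_10} form a chain of 7 nodes with single edges (A_7). A semisimple Lie algebra decomposes uniquely as the direct sum of simple ideals, one per connected component of its Dynkin diagram, so g ≅ A_3 ⊕ A_7 (dimension 15 + 63 = 78).

A_3 + A_7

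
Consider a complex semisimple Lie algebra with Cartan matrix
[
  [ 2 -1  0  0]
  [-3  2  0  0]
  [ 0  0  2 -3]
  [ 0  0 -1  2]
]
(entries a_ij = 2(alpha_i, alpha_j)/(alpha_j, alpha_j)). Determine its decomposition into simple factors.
G_2 ⊕ G_2

The diagram associated to this matrix has two connected components: the simple roots {alpha_1, alpha_2} form two nodes joined by a triple edge (G_2), and {alpha_3, alpha_4} form two nodes joined by a triple edge (G_2). A semisimple Lie algebra decomposes uniquely as the direct sum of simple ideals, one per connected component of its Dynkin diagram, so g ≅ G_2 ⊕ G_2 (dimension 14 + 14 = 28).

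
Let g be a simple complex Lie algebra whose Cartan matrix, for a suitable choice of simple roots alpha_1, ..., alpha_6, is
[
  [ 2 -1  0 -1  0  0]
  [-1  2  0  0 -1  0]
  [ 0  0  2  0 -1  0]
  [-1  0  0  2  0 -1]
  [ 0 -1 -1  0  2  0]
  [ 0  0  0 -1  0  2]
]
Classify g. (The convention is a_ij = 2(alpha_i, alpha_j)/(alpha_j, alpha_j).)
A_6

The matrix has rank 6 with 2's on the diagonal. Reading the off-diagonal entries as Dynkin edges (a single edge where a_ij = a_ji = -1; a double or triple edge where a_ij * a_ji = 2 or 3), the diagram is a chain of 6 nodes with single edges (A_6). One simple-root ordering that puts it in standard form is (alpha_3, alpha_5, alpha_2, alpha_1, alpha_4, alpha_6). So the algebra is type A_6, i.e. sl(7).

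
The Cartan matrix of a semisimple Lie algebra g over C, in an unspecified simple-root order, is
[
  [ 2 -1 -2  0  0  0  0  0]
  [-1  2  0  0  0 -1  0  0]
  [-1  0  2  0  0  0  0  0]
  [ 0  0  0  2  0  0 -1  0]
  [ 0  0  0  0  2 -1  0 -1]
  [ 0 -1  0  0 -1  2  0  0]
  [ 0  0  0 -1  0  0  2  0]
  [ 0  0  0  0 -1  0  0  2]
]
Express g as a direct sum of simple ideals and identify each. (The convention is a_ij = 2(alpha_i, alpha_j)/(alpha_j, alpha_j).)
A2 ⊕ B6

The diagram associated to this matrix has two connected components: the simple roots {alpha_4, alpha_7} form a chain of 2 nodes with single edges (A_2), and {alpha_1, alpha_2, alpha_3, alpha_5, alpha_6, alpha_8} form a chain of 6 nodes with a double edge at one end; the terminal node there is the unique short simple root (B_6). A semisimple Lie algebra decomposes uniquely as the direct sum of simple ideals, one per connected component of its Dynkin diagram, so g ≅ A_2 ⊕ B_6 (dimension 8 + 78 = 86).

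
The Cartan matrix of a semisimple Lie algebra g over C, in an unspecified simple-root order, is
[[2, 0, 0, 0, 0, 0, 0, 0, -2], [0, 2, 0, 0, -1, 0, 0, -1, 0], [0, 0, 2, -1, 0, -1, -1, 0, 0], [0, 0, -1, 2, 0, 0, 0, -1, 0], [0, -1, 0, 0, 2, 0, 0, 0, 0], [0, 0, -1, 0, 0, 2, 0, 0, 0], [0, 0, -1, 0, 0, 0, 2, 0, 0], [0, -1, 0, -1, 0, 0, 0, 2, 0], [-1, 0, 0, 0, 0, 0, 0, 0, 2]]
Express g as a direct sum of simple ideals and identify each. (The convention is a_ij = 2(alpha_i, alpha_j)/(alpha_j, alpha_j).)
B_2 + D_7

The diagram associated to this matrix has two connected components: the simple roots {alpha_1, alpha_9} form a chain of 2 nodes with a double edge at one end; the terminal node there is the unique short simple root (B_2), and {alpha_2, alpha_3, alpha_4, alpha_5, alpha_6, alpha_7, alpha_8} form a chain of 5 nodes with a fork of two nodes at one end (D_7). A semisimple Lie algebra decomposes uniquely as the direct sum of simple ideals, one per connected component of its Dynkin diagram, so g ≅ B_2 ⊕ D_7 (dimension 10 + 91 = 101).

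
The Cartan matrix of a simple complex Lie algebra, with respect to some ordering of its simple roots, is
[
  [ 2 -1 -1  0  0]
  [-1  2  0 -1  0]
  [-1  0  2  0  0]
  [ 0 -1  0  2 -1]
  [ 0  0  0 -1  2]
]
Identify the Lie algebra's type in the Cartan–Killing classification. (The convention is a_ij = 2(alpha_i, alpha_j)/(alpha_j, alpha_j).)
A_5

The matrix has rank 5 with 2's on the diagonal. Reading the off-diagonal entries as Dynkin edges (a single edge where a_ij = a_ji = -1; a double or triple edge where a_ij * a_ji = 2 or 3), the diagram is a chain of 5 nodes with single edges (A_5). One simple-root ordering that puts it in standard form is (alpha_3, alpha_1, alpha_2, alpha_4, alpha_5). So the algebra is type A_5, i.e. sl(6).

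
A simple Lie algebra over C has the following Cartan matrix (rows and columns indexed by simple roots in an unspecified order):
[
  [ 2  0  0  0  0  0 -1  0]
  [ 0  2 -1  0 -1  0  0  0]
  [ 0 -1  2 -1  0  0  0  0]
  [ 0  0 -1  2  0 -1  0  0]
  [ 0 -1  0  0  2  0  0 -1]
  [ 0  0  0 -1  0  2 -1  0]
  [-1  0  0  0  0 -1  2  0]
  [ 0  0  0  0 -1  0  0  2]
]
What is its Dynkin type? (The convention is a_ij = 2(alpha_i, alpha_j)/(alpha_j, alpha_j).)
A_8 (sl(9))

The matrix has rank 8 with 2's on the diagonal. Reading the off-diagonal entries as Dynkin edges (a single edge where a_ij = a_ji = -1; a double or triple edge where a_ij * a_ji = 2 or 3), the diagram is a chain of 8 nodes with single edges (A_8). One simple-root ordering that puts it in standard form is (alpha_1, alpha_7, alpha_6, alpha_4, alpha_3, alpha_2, alpha_5, alpha_8). So the algebra is type A_8, i.e. sl(9).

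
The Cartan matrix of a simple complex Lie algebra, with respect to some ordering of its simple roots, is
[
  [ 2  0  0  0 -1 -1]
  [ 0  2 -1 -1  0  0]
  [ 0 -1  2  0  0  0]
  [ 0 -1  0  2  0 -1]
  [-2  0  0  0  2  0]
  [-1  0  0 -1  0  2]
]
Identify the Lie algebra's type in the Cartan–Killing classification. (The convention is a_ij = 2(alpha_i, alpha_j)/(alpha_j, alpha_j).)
C6

The matrix has rank 6 with 2's on the diagonal. Reading the off-diagonal entries as Dynkin edges (a single edge where a_ij = a_ji = -1; a double or triple edge where a_ij * a_ji = 2 or 3), the diagram is a chain of 6 nodes with a double edge at one end; the terminal node there is the unique long simple root (C_6). One simple-root ordering that puts it in standard form is (alpha_3, alpha_2, alpha_4, alpha_6, alpha_1, alpha_5). So the algebra is type C_6, i.e. sp(12).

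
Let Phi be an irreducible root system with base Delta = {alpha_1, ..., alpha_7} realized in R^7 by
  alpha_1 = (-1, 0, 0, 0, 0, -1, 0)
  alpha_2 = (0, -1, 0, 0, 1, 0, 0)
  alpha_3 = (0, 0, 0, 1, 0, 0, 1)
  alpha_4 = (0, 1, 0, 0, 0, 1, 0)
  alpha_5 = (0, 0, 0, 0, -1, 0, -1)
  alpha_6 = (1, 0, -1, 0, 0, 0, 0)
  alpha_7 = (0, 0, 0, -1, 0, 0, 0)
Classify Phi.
B_7 (so(15))

Compute the Cartan integers a_ij = 2(alpha_i, alpha_j)/(alpha_j, alpha_j); the resulting 7x7 Cartan matrix is
[[2, 0, 0, -1, 0, -1, 0], [0, 2, 0, -1, -1, 0, 0], [0, 0, 2, 0, -1, 0, -2], [-1, -1, 0, 2, 0, 0, 0], [0, -1, -1, 0, 2, 0, 0], [-1, 0, 0, 0, 0, 2, 0], [0, 0, -1, 0, 0, 0, 2]].
The roots have two lengths (squared-length ratio 2:1); the short ones are alpha_{7}. The associated Dynkin diagram is a chain of 7 nodes with a double edge at one end; the terminal node there is the unique short simple root (B_7), so the type is B_7 (the algebra so(15)).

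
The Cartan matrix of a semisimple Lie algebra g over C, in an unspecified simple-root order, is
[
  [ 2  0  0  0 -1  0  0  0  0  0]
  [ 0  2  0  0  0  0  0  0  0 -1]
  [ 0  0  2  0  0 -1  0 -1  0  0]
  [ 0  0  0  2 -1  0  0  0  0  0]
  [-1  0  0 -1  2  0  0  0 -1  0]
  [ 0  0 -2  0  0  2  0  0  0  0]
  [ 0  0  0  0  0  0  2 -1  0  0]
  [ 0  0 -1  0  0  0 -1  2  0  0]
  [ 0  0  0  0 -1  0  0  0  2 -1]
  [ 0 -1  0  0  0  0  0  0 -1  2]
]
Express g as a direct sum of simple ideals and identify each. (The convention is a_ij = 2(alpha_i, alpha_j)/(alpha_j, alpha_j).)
The diagram associated to this matrix has two connected components: the simple roots {alpha_3, alpha_6, alpha_7, alpha_8} form a chain of 4 nodes with a double edge at one end; the terminal node there is the unique long simple root (C_4), and {alpha_1, alpha_2, alpha_4, alpha_5, alpha_9, alpha_10} form a chain of 4 nodes with a fork of two nodes at one end (D_6). A semisimple Lie algebra decomposes uniquely as the direct sum of simple ideals, one per connected component of its Dynkin diagram, so g ≅ C_4 ⊕ D_6 (dimension 36 + 66 = 102).

C4 + D6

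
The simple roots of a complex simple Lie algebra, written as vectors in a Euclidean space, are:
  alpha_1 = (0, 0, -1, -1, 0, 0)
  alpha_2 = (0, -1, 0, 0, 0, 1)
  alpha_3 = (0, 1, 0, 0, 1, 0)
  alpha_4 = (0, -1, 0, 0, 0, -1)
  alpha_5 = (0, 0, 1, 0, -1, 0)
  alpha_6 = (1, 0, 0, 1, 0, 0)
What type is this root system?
Compute the Cartan integers a_ij = 2(alpha_i, alpha_j)/(alpha_j, alpha_j); the resulting 6x6 Cartan matrix is
[[2, 0, 0, 0, -1, -1], [0, 2, -1, 0, 0, 0], [0, -1, 2, -1, -1, 0], [0, 0, -1, 2, 0, 0], [-1, 0, -1, 0, 2, 0], [-1, 0, 0, 0, 0, 2]].
All simple roots have the same length, so the diagram is simply laced. The associated Dynkin diagram is a chain of 4 nodes with a fork of two nodes at one end (D_6), so the type is D_6 (the algebra so(12)).

D_6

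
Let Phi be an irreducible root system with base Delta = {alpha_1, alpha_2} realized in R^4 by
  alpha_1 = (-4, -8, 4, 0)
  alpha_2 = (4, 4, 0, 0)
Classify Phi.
Compute the Cartan integers a_ij = 2(alpha_i, alpha_j)/(alpha_j, alpha_j); the resulting 2x2 Cartan matrix is
[[2, -3], [-1, 2]].
The roots have two lengths (squared-length ratio 3:1); the short ones are alpha_{2}. The associated Dynkin diagram is two nodes joined by a triple edge (G_2), so the type is G_2.

G2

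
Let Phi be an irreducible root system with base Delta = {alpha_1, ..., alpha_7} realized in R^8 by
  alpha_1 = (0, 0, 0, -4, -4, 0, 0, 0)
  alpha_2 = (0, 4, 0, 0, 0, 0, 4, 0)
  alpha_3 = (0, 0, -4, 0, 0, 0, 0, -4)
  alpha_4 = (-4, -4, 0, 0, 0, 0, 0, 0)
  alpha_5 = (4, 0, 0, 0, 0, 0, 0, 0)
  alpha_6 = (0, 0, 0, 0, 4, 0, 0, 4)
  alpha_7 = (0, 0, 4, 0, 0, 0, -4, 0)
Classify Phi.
Compute the Cartan integers a_ij = 2(alpha_i, alpha_j)/(alpha_j, alpha_j); the resulting 7x7 Cartan matrix is
[[2, 0, 0, 0, 0, -1, 0], [0, 2, 0, -1, 0, 0, -1], [0, 0, 2, 0, 0, -1, -1], [0, -1, 0, 2, -2, 0, 0], [0, 0, 0, -1, 2, 0, 0], [-1, 0, -1, 0, 0, 2, 0], [0, -1, -1, 0, 0, 0, 2]].
The roots have two lengths (squared-length ratio 2:1); the short ones are alpha_{5}. The associated Dynkin diagram is a chain of 7 nodes with a double edge at one end; the terminal node there is the unique short simple root (B_7), so the type is B_7 (the algebra so(15)).

B_7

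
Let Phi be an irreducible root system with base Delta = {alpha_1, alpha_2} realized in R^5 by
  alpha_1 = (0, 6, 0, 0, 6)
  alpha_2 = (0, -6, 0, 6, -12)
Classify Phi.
G_2

Compute the Cartan integers a_ij = 2(alpha_i, alpha_j)/(alpha_j, alpha_j); the resulting 2x2 Cartan matrix is
[[2, -1], [-3, 2]].
The roots have two lengths (squared-length ratio 3:1); the short ones are alpha_{1}. The associated Dynkin diagram is two nodes joined by a triple edge (G_2), so the type is G_2.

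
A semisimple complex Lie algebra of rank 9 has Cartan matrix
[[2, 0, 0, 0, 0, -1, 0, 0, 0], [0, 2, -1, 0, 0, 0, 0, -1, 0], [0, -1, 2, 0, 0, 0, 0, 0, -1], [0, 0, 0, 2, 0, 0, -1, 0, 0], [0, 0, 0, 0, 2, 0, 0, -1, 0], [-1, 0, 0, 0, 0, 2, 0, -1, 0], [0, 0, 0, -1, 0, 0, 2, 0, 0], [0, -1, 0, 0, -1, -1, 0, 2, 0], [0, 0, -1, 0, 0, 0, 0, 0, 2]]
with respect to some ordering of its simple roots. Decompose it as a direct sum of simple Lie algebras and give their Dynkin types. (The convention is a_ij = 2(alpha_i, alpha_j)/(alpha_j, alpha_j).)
The diagram associated to this matrix has two connected components: the simple roots {alpha_4, alpha_7} form a chain of 2 nodes with single edges (A_2), and {alpha_1, alpha_2, alpha_3, alpha_5, alpha_6, alpha_8, alpha_9} form a chain of 6 nodes with one extra node attached to the third node from one end (E_7). A semisimple Lie algebra decomposes uniquely as the direct sum of simple ideals, one per connected component of its Dynkin diagram, so g ≅ A_2 ⊕ E_7 (dimension 8 + 133 = 141).

type A_2 ⊕ type E_7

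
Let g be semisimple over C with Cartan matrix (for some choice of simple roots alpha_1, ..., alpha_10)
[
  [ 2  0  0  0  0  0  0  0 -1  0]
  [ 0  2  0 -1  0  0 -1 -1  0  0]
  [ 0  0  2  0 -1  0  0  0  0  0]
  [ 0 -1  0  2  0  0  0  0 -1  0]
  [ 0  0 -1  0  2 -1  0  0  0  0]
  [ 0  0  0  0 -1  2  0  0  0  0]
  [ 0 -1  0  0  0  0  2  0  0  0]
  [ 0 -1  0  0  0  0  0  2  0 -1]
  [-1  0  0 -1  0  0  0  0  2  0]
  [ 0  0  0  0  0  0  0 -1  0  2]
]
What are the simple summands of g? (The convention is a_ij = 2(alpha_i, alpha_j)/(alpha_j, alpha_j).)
A_3 (sl(4)) ⊕ E_7

The diagram associated to this matrix has two connected components: the simple roots {alpha_3, alpha_5, alpha_6} form a chain of 3 nodes with single edges (A_3), and {alpha_1, alpha_2, alpha_4, alpha_7, alpha_8, alpha_9, alpha_10} form a chain of 6 nodes with one extra node attached to the third node from one end (E_7). A semisimple Lie algebra decomposes uniquely as the direct sum of simple ideals, one per connected component of its Dynkin diagram, so g ≅ A_3 ⊕ E_7 (dimension 15 + 133 = 148).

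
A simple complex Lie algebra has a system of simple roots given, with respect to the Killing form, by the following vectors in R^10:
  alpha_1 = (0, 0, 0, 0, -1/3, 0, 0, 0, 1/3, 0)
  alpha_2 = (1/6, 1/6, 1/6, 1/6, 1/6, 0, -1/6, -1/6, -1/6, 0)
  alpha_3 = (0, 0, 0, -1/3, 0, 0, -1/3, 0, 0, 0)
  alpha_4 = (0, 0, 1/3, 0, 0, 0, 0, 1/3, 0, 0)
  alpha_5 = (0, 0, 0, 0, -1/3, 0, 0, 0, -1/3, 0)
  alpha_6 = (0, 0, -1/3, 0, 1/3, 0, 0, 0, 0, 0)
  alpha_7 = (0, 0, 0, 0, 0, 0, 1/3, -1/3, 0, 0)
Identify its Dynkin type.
Compute the Cartan integers a_ij = 2(alpha_i, alpha_j)/(alpha_j, alpha_j); the resulting 7x7 Cartan matrix is
[[2, -1, 0, 0, 0, -1, 0], [-1, 2, 0, 0, 0, 0, 0], [0, 0, 2, 0, 0, 0, -1], [0, 0, 0, 2, 0, -1, -1], [0, 0, 0, 0, 2, -1, 0], [-1, 0, 0, -1, -1, 2, 0], [0, 0, -1, -1, 0, 0, 2]].
All simple roots have the same length, so the diagram is simply laced. The associated Dynkin diagram is a chain of 6 nodes with one extra node attached to the third node from one end (E_7), so the type is E_7.

E_7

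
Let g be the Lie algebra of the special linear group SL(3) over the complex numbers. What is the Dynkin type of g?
This is sl(3), which has dimension 3^2 - 1 = 8 and rank 3 - 1 = 2 (a Cartan subalgebra is the diagonal traceless matrices). In the classification of classical Lie algebras, the special linear algebra sl(n+1) has type A_n; here n = 2, so the Dynkin diagram is a chain of 2 nodes with single edges (A_2). Hence the type is A_2.

type A_2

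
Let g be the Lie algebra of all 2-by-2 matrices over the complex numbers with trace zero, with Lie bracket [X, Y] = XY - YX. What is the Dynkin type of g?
type A_1

This is sl(2), which has dimension 2^2 - 1 = 3 and rank 2 - 1 = 1 (a Cartan subalgebra is the diagonal traceless matrices). In the classification of classical Lie algebras, the special linear algebra sl(n+1) has type A_n; here n = 1, so the Dynkin diagram is a chain of 1 nodes with single edges (A_1). Hence the type is A_1.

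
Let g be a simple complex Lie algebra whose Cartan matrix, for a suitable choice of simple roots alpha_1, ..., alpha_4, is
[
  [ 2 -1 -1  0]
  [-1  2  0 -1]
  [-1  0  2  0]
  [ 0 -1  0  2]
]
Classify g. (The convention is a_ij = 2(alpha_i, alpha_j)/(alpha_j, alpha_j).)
type A_4

The matrix has rank 4 with 2's on the diagonal. Reading the off-diagonal entries as Dynkin edges (a single edge where a_ij = a_ji = -1; a double or triple edge where a_ij * a_ji = 2 or 3), the diagram is a chain of 4 nodes with single edges (A_4). One simple-root ordering that puts it in standard form is (alpha_3, alpha_1, alpha_2, alpha_4). So the algebra is type A_4, i.e. sl(5).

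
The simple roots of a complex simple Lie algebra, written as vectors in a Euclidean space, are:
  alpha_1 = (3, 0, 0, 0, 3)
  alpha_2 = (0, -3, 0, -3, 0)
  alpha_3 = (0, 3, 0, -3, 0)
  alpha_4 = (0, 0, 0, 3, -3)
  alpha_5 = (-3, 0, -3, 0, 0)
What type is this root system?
type D_5

Compute the Cartan integers a_ij = 2(alpha_i, alpha_j)/(alpha_j, alpha_j); the resulting 5x5 Cartan matrix is
[[2, 0, 0, -1, -1], [0, 2, 0, -1, 0], [0, 0, 2, -1, 0], [-1, -1, -1, 2, 0], [-1, 0, 0, 0, 2]].
All simple roots have the same length, so the diagram is simply laced. The associated Dynkin diagram is a chain of 3 nodes with a fork of two nodes at one end (D_5), so the type is D_5 (the algebra so(10)).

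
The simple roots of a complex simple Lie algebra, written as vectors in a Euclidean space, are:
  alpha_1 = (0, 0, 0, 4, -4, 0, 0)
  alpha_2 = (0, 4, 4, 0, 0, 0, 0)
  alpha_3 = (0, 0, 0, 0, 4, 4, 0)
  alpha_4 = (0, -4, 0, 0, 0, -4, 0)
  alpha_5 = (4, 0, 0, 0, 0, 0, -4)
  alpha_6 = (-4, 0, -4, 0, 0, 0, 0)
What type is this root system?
A_6

Compute the Cartan integers a_ij = 2(alpha_i, alpha_j)/(alpha_j, alpha_j); the resulting 6x6 Cartan matrix is
[[2, 0, -1, 0, 0, 0], [0, 2, 0, -1, 0, -1], [-1, 0, 2, -1, 0, 0], [0, -1, -1, 2, 0, 0], [0, 0, 0, 0, 2, -1], [0, -1, 0, 0, -1, 2]].
All simple roots have the same length, so the diagram is simply laced. The associated Dynkin diagram is a chain of 6 nodes with single edges (A_6), so the type is A_6 (the algebra sl(7)).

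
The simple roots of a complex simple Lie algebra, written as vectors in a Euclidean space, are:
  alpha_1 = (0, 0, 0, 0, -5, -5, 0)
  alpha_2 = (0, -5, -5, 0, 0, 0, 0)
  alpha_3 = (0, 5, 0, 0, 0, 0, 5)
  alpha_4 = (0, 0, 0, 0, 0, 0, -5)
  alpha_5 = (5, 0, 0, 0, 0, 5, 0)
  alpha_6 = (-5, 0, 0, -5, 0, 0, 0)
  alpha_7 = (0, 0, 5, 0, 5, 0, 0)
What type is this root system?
B_7 (so(15))

Compute the Cartan integers a_ij = 2(alpha_i, alpha_j)/(alpha_j, alpha_j); the resulting 7x7 Cartan matrix is
[[2, 0, 0, 0, -1, 0, -1], [0, 2, -1, 0, 0, 0, -1], [0, -1, 2, -2, 0, 0, 0], [0, 0, -1, 2, 0, 0, 0], [-1, 0, 0, 0, 2, -1, 0], [0, 0, 0, 0, -1, 2, 0], [-1, -1, 0, 0, 0, 0, 2]].
The roots have two lengths (squared-length ratio 2:1); the short ones are alpha_{4}. The associated Dynkin diagram is a chain of 7 nodes with a double edge at one end; the terminal node there is the unique short simple root (B_7), so the type is B_7 (the algebra so(15)).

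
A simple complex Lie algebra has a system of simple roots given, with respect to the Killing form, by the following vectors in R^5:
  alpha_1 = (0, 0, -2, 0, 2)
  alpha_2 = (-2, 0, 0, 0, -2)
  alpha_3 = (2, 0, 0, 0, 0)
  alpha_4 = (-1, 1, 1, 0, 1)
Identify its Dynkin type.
Compute the Cartan integers a_ij = 2(alpha_i, alpha_j)/(alpha_j, alpha_j); the resulting 4x4 Cartan matrix is
[[2, -1, 0, 0], [-1, 2, -2, 0], [0, -1, 2, -1], [0, 0, -1, 2]].
The roots have two lengths (squared-length ratio 2:1); the short ones are alpha_{3,4}. The associated Dynkin diagram is a chain of 4 nodes with a double edge between the middle two (F_4), so the type is F_4.

F4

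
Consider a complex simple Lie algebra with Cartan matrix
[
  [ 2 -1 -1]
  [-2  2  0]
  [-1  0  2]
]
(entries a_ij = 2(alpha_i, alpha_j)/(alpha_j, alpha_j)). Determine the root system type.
C_3

The matrix has rank 3 with 2's on the diagonal. Reading the off-diagonal entries as Dynkin edges (a single edge where a_ij = a_ji = -1; a double or triple edge where a_ij * a_ji = 2 or 3), the diagram is a chain of 3 nodes with a double edge at one end; the terminal node there is the unique long simple root (C_3). One simple-root ordering that puts it in standard form is (alpha_3, alpha_1, alpha_2). So the algebra is type C_3, i.e. sp(6).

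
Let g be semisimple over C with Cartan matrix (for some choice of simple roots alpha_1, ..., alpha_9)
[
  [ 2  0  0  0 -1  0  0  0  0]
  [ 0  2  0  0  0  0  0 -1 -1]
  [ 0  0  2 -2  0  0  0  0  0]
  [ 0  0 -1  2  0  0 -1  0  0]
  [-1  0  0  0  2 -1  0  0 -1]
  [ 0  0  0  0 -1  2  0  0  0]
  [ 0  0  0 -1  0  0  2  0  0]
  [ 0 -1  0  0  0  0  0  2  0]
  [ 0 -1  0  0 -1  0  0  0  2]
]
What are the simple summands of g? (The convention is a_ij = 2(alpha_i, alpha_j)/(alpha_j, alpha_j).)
C_3 (sp(6)) ⊕ D_6 (so(12))

The diagram associated to this matrix has two connected components: the simple roots {alpha_3, alpha_4, alpha_7} form a chain of 3 nodes with a double edge at one end; the terminal node there is the unique long simple root (C_3), and {alpha_1, alpha_2, alpha_5, alpha_6, alpha_8, alpha_9} form a chain of 4 nodes with a fork of two nodes at one end (D_6). A semisimple Lie algebra decomposes uniquely as the direct sum of simple ideals, one per connected component of its Dynkin diagram, so g ≅ C_3 ⊕ D_6 (dimension 21 + 66 = 87).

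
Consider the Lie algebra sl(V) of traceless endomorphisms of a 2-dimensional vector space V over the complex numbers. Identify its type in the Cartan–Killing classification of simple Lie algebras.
A_1

This is sl(2), which has dimension 2^2 - 1 = 3 and rank 2 - 1 = 1 (a Cartan subalgebra is the diagonal traceless matrices). In the classification of classical Lie algebras, the special linear algebra sl(n+1) has type A_n; here n = 1, so the Dynkin diagram is a chain of 1 nodes with single edges (A_1). Hence the type is A_1.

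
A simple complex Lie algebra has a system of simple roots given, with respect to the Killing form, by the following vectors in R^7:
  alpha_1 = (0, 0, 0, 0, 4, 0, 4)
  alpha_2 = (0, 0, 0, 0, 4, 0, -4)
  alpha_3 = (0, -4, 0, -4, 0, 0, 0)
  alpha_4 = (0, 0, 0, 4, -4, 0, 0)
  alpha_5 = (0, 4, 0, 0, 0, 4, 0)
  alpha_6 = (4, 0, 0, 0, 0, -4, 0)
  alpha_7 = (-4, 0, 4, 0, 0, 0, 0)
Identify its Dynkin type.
D7

Compute the Cartan integers a_ij = 2(alpha_i, alpha_j)/(alpha_j, alpha_j); the resulting 7x7 Cartan matrix is
[[2, 0, 0, -1, 0, 0, 0], [0, 2, 0, -1, 0, 0, 0], [0, 0, 2, -1, -1, 0, 0], [-1, -1, -1, 2, 0, 0, 0], [0, 0, -1, 0, 2, -1, 0], [0, 0, 0, 0, -1, 2, -1], [0, 0, 0, 0, 0, -1, 2]].
All simple roots have the same length, so the diagram is simply laced. The associated Dynkin diagram is a chain of 5 nodes with a fork of two nodes at one end (D_7), so the type is D_7 (the algebra so(14)).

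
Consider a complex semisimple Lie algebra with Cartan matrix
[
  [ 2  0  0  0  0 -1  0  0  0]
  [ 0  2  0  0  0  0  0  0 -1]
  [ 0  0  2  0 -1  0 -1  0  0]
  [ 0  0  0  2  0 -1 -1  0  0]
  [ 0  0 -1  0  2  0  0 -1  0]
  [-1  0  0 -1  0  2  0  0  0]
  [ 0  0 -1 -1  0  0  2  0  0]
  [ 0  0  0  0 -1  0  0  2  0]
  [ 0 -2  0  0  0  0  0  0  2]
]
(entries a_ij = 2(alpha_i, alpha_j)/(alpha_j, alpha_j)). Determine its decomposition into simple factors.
The diagram associated to this matrix has two connected components: the simple roots {alpha_1, alpha_3, alpha_4, alpha_5, alpha_6, alpha_7, alpha_8} form a chain of 7 nodes with single edges (A_7), and {alpha_2, alpha_9} form a chain of 2 nodes with a double edge at one end; the terminal node there is the unique short simple root (B_2). A semisimple Lie algebra decomposes uniquely as the direct sum of simple ideals, one per connected component of its Dynkin diagram, so g ≅ A_7 ⊕ B_2 (dimension 63 + 10 = 73).

A_7 (sl(8)) ⊕ B_2 (so(5))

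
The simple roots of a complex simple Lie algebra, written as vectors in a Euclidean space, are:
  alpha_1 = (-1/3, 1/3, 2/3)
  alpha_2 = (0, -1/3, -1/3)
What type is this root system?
G_2

Compute the Cartan integers a_ij = 2(alpha_i, alpha_j)/(alpha_j, alpha_j); the resulting 2x2 Cartan matrix is
[[2, -3], [-1, 2]].
The roots have two lengths (squared-length ratio 3:1); the short ones are alpha_{2}. The associated Dynkin diagram is two nodes joined by a triple edge (G_2), so the type is G_2.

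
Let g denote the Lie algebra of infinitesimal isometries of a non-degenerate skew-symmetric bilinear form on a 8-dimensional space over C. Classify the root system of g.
This is sp(8), which has dimension 8(8+1)/2 = 36 and rank 8/2 = 4. In the classification of classical Lie algebras, the symplectic algebra sp(2n) has type C_n; here n = 4, so the Dynkin diagram is a chain of 4 nodes with a double edge at one end; the terminal node there is the unique long simple root (C_4). Hence the type is C_4.

type C_4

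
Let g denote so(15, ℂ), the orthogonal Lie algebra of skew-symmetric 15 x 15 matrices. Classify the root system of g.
This is so(15) with 15 odd, which has dimension 15(15-1)/2 = 105 and rank (15-1)/2 = 7. In the classification of classical Lie algebras, the orthogonal algebra so(2n+1) in an odd number of variables has type B_n; here n = 7, so the Dynkin diagram is a chain of 7 nodes with a double edge at one end; the terminal node there is the unique short simple root (B_7). Hence the type is B_7.

type B_7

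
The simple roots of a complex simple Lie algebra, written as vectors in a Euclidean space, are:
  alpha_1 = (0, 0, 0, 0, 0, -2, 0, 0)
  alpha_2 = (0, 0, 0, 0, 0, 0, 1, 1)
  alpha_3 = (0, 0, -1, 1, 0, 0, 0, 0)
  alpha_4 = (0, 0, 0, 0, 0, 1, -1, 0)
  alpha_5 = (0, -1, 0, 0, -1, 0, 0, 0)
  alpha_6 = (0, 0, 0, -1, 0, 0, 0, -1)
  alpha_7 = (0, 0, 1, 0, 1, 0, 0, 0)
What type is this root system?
C_7

Compute the Cartan integers a_ij = 2(alpha_i, alpha_j)/(alpha_j, alpha_j); the resulting 7x7 Cartan matrix is
[[2, 0, 0, -2, 0, 0, 0], [0, 2, 0, -1, 0, -1, 0], [0, 0, 2, 0, 0, -1, -1], [-1, -1, 0, 2, 0, 0, 0], [0, 0, 0, 0, 2, 0, -1], [0, -1, -1, 0, 0, 2, 0], [0, 0, -1, 0, -1, 0, 2]].
The roots have two lengths (squared-length ratio 2:1); the short ones are alpha_{2,3,4,5,6,7}. The associated Dynkin diagram is a chain of 7 nodes with a double edge at one end; the terminal node there is the unique long simple root (C_7), so the type is C_7 (the algebra sp(14)).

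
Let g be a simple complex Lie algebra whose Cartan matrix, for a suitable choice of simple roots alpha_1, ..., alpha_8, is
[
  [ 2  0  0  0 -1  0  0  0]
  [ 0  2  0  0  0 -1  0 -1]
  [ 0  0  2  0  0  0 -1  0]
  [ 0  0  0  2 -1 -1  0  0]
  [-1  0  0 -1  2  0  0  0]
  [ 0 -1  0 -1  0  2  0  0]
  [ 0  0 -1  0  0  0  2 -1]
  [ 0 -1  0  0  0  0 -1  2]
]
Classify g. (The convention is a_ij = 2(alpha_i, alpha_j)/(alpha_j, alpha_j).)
A_8 (sl(9))

The matrix has rank 8 with 2's on the diagonal. Reading the off-diagonal entries as Dynkin edges (a single edge where a_ij = a_ji = -1; a double or triple edge where a_ij * a_ji = 2 or 3), the diagram is a chain of 8 nodes with single edges (A_8). One simple-root ordering that puts it in standard form is (alpha_3, alpha_7, alpha_8, alpha_2, alpha_6, alpha_4, alpha_5, alpha_1). So the algebra is type A_8, i.e. sl(9).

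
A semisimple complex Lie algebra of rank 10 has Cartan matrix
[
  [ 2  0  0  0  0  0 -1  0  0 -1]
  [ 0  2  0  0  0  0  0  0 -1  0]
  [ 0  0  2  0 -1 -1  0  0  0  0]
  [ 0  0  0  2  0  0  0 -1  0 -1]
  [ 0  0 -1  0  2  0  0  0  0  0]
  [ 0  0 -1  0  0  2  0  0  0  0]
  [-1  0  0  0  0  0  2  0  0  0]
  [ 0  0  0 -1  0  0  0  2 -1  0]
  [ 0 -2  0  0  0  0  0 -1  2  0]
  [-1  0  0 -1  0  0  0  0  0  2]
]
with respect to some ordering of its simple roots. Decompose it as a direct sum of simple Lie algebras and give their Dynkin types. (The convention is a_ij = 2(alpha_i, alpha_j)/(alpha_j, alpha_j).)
A_3 + B_7

The diagram associated to this matrix has two connected components: the simple roots {alpha_3, alpha_5, alpha_6} form a chain of 3 nodes with single edges (A_3), and {alpha_1, alpha_2, alpha_4, alpha_7, alpha_8, alpha_9, alpha_10} form a chain of 7 nodes with a double edge at one end; the terminal node there is the unique short simple root (B_7). A semisimple Lie algebra decomposes uniquely as the direct sum of simple ideals, one per connected component of its Dynkin diagram, so g ≅ A_3 ⊕ B_7 (dimension 15 + 105 = 120).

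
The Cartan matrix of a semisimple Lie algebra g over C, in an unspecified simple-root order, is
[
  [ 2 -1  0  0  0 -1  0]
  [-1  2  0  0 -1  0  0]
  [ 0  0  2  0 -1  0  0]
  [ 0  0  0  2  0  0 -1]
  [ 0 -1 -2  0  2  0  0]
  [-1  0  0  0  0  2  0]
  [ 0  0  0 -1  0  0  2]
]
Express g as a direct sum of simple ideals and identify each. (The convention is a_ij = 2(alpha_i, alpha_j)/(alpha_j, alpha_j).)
type A_2 ⊕ type B_5

The diagram associated to this matrix has two connected components: the simple roots {alpha_4, alpha_7} form a chain of 2 nodes with single edges (A_2), and {alpha_1, alpha_2, alpha_3, alpha_5, alpha_6} form a chain of 5 nodes with a double edge at one end; the terminal node there is the unique short simple root (B_5). A semisimple Lie algebra decomposes uniquely as the direct sum of simple ideals, one per connected component of its Dynkin diagram, so g ≅ A_2 ⊕ B_5 (dimension 8 + 55 = 63).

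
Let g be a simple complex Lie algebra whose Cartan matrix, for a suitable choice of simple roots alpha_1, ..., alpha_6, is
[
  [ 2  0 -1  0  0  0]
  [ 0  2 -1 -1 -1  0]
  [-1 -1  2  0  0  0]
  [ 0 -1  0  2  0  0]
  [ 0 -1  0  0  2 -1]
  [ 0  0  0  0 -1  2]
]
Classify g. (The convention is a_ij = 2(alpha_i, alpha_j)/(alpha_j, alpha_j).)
E_6

The matrix has rank 6 with 2's on the diagonal. Reading the off-diagonal entries as Dynkin edges (a single edge where a_ij = a_ji = -1; a double or triple edge where a_ij * a_ji = 2 or 3), the diagram is a chain of 5 nodes with one extra node attached to the third node from one end (E_6). One simple-root ordering that puts it in standard form is (alpha_6, alpha_4, alpha_5, alpha_2, alpha_3, alpha_1). So the algebra is type E_6.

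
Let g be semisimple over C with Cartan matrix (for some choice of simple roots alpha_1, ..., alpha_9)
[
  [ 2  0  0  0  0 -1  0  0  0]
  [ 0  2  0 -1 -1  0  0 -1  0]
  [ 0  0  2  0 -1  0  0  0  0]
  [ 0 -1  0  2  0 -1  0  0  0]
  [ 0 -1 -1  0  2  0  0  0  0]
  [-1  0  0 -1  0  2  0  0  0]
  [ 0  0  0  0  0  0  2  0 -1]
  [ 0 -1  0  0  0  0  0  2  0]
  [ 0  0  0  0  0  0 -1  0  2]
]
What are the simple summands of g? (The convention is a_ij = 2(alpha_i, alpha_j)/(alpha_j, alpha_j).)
The diagram associated to this matrix has two connected components: the simple roots {alpha_7, alpha_9} form a chain of 2 nodes with single edges (A_2), and {alpha_1, alpha_2, alpha_3, alpha_4, alpha_5, alpha_6, alpha_8} form a chain of 6 nodes with one extra node attached to the third node from one end (E_7). A semisimple Lie algebra decomposes uniquely as the direct sum of simple ideals, one per connected component of its Dynkin diagram, so g ≅ A_2 ⊕ E_7 (dimension 8 + 133 = 141).

A_2 (sl(3)) ⊕ E_7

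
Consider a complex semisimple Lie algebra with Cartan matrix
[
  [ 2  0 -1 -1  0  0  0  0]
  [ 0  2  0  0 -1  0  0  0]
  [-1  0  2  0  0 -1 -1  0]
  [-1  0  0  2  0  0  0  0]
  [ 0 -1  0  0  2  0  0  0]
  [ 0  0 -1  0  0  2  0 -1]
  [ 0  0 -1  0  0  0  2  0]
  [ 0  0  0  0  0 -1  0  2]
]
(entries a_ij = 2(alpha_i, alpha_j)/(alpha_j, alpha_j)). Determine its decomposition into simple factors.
A2 + E6

The diagram associated to this matrix has two connected components: the simple roots {alpha_2, alpha_5} form a chain of 2 nodes with single edges (A_2), and {alpha_1, alpha_3, alpha_4, alpha_6, alpha_7, alpha_8} form a chain of 5 nodes with one extra node attached to the third node from one end (E_6). A semisimple Lie algebra decomposes uniquely as the direct sum of simple ideals, one per connected component of its Dynkin diagram, so g ≅ A_2 ⊕ E_6 (dimension 8 + 78 = 86).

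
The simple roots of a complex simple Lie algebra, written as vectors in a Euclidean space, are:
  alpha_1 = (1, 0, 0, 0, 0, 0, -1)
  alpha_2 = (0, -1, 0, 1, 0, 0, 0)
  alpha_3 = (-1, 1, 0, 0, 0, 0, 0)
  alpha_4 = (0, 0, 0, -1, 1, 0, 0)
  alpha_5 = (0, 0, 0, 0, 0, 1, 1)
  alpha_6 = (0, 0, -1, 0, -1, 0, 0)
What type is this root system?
A_6

Compute the Cartan integers a_ij = 2(alpha_i, alpha_j)/(alpha_j, alpha_j); the resulting 6x6 Cartan matrix is
[[2, 0, -1, 0, -1, 0], [0, 2, -1, -1, 0, 0], [-1, -1, 2, 0, 0, 0], [0, -1, 0, 2, 0, -1], [-1, 0, 0, 0, 2, 0], [0, 0, 0, -1, 0, 2]].
All simple roots have the same length, so the diagram is simply laced. The associated Dynkin diagram is a chain of 6 nodes with single edges (A_6), so the type is A_6 (the algebra sl(7)).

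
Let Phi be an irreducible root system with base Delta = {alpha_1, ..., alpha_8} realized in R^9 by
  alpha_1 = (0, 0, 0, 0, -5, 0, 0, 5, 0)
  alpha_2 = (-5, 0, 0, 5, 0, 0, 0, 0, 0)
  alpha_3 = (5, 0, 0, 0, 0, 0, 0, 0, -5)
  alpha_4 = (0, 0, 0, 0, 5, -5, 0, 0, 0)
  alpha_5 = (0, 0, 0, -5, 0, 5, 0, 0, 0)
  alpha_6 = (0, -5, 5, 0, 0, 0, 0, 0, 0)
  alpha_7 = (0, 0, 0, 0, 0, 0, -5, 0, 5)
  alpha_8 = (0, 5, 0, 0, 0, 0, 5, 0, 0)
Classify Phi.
type A_8

Compute the Cartan integers a_ij = 2(alpha_i, alpha_j)/(alpha_j, alpha_j); the resulting 8x8 Cartan matrix is
[[2, 0, 0, -1, 0, 0, 0, 0], [0, 2, -1, 0, -1, 0, 0, 0], [0, -1, 2, 0, 0, 0, -1, 0], [-1, 0, 0, 2, -1, 0, 0, 0], [0, -1, 0, -1, 2, 0, 0, 0], [0, 0, 0, 0, 0, 2, 0, -1], [0, 0, -1, 0, 0, 0, 2, -1], [0, 0, 0, 0, 0, -1, -1, 2]].
All simple roots have the same length, so the diagram is simply laced. The associated Dynkin diagram is a chain of 8 nodes with single edges (A_8), so the type is A_8 (the algebra sl(9)).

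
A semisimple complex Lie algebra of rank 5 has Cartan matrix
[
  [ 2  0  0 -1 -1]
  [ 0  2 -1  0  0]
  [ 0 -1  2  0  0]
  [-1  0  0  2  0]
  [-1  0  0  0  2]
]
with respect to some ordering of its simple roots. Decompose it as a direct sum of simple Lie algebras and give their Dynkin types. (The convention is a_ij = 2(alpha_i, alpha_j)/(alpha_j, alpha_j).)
A_2 + A_3

The diagram associated to this matrix has two connected components: the simple roots {alpha_2, alpha_3} form a chain of 2 nodes with single edges (A_2), and {alpha_1, alpha_4, alpha_5} form a chain of 3 nodes with single edges (A_3). A semisimple Lie algebra decomposes uniquely as the direct sum of simple ideals, one per connected component of its Dynkin diagram, so g ≅ A_2 ⊕ A_3 (dimension 8 + 15 = 23).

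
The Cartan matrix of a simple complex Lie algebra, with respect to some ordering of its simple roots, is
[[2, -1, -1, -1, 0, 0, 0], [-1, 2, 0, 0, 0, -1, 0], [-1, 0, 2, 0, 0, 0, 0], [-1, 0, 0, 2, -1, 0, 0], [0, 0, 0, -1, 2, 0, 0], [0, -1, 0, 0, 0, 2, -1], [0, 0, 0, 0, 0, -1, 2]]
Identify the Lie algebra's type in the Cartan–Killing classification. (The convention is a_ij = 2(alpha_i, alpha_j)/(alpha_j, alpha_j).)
The matrix has rank 7 with 2's on the diagonal. Reading the off-diagonal entries as Dynkin edges (a single edge where a_ij = a_ji = -1; a double or triple edge where a_ij * a_ji = 2 or 3), the diagram is a chain of 6 nodes with one extra node attached to the third node from one end (E_7). One simple-root ordering that puts it in standard form is (alpha_5, alpha_3, alpha_4, alpha_1, alpha_2, alpha_6, alpha_7). So the algebra is type E_7.

E_7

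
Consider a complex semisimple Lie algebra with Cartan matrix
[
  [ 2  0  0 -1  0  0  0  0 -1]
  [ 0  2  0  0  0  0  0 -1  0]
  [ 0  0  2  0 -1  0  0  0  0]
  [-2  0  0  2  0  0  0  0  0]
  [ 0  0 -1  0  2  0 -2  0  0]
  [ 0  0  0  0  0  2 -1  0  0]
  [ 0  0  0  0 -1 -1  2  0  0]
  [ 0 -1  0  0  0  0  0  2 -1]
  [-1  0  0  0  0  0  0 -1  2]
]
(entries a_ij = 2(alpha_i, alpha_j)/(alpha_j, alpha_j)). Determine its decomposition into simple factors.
C_5 (sp(10)) ⊕ F_4

The diagram associated to this matrix has two connected components: the simple roots {alpha_1, alpha_2, alpha_4, alpha_8, alpha_9} form a chain of 5 nodes with a double edge at one end; the terminal node there is the unique long simple root (C_5), and {alpha_3, alpha_5, alpha_6, alpha_7} form a chain of 4 nodes with a double edge between the middle two (F_4). A semisimple Lie algebra decomposes uniquely as the direct sum of simple ideals, one per connected component of its Dynkin diagram, so g ≅ C_5 ⊕ F_4 (dimension 55 + 52 = 107).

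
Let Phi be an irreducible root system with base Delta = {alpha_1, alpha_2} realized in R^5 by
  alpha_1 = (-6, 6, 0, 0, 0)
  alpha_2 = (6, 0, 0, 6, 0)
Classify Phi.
A_2

Compute the Cartan integers a_ij = 2(alpha_i, alpha_j)/(alpha_j, alpha_j); the resulting 2x2 Cartan matrix is
[[2, -1], [-1, 2]].
All simple roots have the same length, so the diagram is simply laced. The associated Dynkin diagram is a chain of 2 nodes with single edges (A_2), so the type is A_2 (the algebra sl(3)).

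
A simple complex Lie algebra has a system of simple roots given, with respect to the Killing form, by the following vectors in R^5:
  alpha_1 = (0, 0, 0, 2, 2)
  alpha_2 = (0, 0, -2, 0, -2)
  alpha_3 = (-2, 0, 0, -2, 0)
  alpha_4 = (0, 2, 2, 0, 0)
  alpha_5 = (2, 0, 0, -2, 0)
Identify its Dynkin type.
Compute the Cartan integers a_ij = 2(alpha_i, alpha_j)/(alpha_j, alpha_j); the resulting 5x5 Cartan matrix is
[[2, -1, -1, 0, -1], [-1, 2, 0, -1, 0], [-1, 0, 2, 0, 0], [0, -1, 0, 2, 0], [-1, 0, 0, 0, 2]].
All simple roots have the same length, so the diagram is simply laced. The associated Dynkin diagram is a chain of 3 nodes with a fork of two nodes at one end (D_5), so the type is D_5 (the algebra so(10)).

type D_5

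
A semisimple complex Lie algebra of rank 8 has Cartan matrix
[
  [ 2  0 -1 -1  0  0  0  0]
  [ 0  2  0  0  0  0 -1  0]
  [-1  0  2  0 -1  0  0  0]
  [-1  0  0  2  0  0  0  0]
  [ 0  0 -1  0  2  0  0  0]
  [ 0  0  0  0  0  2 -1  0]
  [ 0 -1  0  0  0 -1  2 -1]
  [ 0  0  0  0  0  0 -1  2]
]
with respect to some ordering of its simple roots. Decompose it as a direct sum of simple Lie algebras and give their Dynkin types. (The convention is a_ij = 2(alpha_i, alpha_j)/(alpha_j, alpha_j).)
The diagram associated to this matrix has two connected components: the simple roots {alpha_1, alpha_3, alpha_4, alpha_5} form a chain of 4 nodes with single edges (A_4), and {alpha_2, alpha_6, alpha_7, alpha_8} form a chain of 2 nodes with a fork of two nodes at one end (D_4). A semisimple Lie algebra decomposes uniquely as the direct sum of simple ideals, one per connected component of its Dynkin diagram, so g ≅ A_4 ⊕ D_4 (dimension 24 + 28 = 52).

type A_4 + type D_4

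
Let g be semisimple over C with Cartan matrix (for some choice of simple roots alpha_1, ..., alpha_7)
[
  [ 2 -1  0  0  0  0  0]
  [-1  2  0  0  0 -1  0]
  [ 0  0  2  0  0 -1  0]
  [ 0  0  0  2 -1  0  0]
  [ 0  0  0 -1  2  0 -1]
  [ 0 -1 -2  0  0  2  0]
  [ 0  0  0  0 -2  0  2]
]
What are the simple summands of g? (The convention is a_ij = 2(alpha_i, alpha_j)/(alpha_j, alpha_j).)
B4 ⊕ C3

The diagram associated to this matrix has two connected components: the simple roots {alpha_1, alpha_2, alpha_3, alpha_6} form a chain of 4 nodes with a double edge at one end; the terminal node there is the unique short simple root (B_4), and {alpha_4, alpha_5, alpha_7} form a chain of 3 nodes with a double edge at one end; the terminal node there is the unique long simple root (C_3). A semisimple Lie algebra decomposes uniquely as the direct sum of simple ideals, one per connected component of its Dynkin diagram, so g ≅ B_4 ⊕ C_3 (dimension 36 + 21 = 57).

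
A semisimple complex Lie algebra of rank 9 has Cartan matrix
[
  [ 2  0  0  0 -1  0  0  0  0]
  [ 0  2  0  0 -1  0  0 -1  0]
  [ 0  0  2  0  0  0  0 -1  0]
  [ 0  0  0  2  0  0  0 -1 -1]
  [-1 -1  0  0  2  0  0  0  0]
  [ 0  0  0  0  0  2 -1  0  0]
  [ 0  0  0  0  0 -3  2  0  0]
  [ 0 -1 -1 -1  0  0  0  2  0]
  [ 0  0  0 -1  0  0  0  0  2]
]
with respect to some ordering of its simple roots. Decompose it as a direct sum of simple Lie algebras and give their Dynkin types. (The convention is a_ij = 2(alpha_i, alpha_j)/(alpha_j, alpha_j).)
The diagram associated to this matrix has two connected components: the simple roots {alpha_1, alpha_2, alpha_3, alpha_4, alpha_5, alpha_8, alpha_9} form a chain of 6 nodes with one extra node attached to the third node from one end (E_7), and {alpha_6, alpha_7} form two nodes joined by a triple edge (G_2). A semisimple Lie algebra decomposes uniquely as the direct sum of simple ideals, one per connected component of its Dynkin diagram, so g ≅ E_7 ⊕ G_2 (dimension 133 + 14 = 147).

E7 + G2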